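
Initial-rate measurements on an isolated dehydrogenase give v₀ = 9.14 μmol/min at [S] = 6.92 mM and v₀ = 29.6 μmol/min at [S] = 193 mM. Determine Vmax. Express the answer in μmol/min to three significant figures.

32.3 μmol/min

From v = Vmax[S]/(Km+[S]), each point gives Vmax = v(Km+[S])/[S].
Equating: 9.14(Km+6.92)/6.92 = 29.6(Km+193)/193.
1.321·Km + 9.14 = 0.1534·Km + 29.6, so (1.321 − 0.1534)·Km = 29.6 − 9.14.
Km = 20.46/1.167 = 17.5 mM; then Vmax = 9.14(17.5+6.92)/6.92 = 32.3 μmol/min.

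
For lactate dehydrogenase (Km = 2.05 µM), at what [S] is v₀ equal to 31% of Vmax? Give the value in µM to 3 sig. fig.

v/Vmax = [S]/(Km+[S]) = 0.31, so [S] = Km·0.31/(1 − 0.31) = 2.05 × 0.4493.
[S] = 0.921 µM.

0.921 µM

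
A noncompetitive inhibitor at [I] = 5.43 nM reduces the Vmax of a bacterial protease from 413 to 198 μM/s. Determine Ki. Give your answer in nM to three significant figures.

Noncompetitive: Vmax,app = Vmax/α with α = 1 + [I]/Ki.
α = Vmax/Vmax,app = 413/198 = 2.086.
Since α = 1 + [I]/Ki, [I]/Ki = 2.086 − 1 = 1.086 and Ki = 5.43/1.086 = 5.00 nM.

5.00 nM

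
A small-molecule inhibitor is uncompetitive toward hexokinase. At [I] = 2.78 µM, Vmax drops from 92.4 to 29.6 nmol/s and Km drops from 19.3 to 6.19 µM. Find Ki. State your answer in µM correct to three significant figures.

1.31 µM

Uncompetitive: Vmax,app = Vmax/α (and Km,app = Km/α) with α = 1 + [I]/Ki.
α = Vmax/Vmax,app = 92.4/29.6 = 3.122.
Ki = [I]/(α − 1) = 2.78/2.122 = 1.31 µM.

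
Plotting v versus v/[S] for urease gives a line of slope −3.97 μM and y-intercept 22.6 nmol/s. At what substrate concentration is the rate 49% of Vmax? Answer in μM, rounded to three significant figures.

3.81 μM

The Eadie–Hofstee slope gives Km = 3.97 μM (slope = −Km).
v/Vmax = [S]/(Km+[S]) = 0.49 ⇒ [S] = Km·0.49/(1−0.49) = 3.97 × 0.9608 = 3.81 μM.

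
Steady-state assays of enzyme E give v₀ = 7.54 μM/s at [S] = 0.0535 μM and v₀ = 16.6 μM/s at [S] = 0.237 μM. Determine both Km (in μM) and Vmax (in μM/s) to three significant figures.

From v = Vmax[S]/(Km+[S]), each point gives Vmax = v(Km+[S])/[S].
Equating: 7.54(Km+0.0535)/0.0535 = 16.6(Km+0.237)/0.237.
140.9·Km + 7.54 = 70.04·Km + 16.6, so (140.9 − 70.04)·Km = 16.6 − 7.54.
Km = 9.060/70.89 = 0.128 μM; then Vmax = 7.54(0.128+0.0535)/0.0535 = 25.6 μM/s.

Km = 0.128 μM; Vmax = 25.6 μM/s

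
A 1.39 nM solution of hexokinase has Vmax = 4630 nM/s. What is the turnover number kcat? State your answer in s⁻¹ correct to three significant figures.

3330 s⁻¹

kcat = Vmax/[E]total = 4630 nM/s / 1.39 nM = 3330 s⁻¹.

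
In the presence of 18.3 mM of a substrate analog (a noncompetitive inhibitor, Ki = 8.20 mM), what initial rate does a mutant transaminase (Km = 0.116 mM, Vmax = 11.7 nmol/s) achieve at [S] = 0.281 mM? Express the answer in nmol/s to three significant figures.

α = 1 + [I]/Ki = 1 + 18.3/8.20 = 3.232.
For a noncompetitive inhibitor, Vmax is reduced to Vmax/α while Km is unchanged: Km,app = 0.116 mM, Vmax,app = 3.62 nmol/s.
v = Vmax,app·[S]/(Km,app + [S]) = 3.62 × 0.281/(0.116 + 0.281) = 2.56 nmol/s.

2.56 nmol/s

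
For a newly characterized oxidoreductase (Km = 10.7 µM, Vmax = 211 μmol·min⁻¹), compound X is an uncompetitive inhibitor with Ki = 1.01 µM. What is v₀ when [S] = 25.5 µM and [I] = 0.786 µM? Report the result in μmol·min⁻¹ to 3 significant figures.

96.0 μmol·min⁻¹

α = 1 + [I]/Ki = 1 + 0.786/1.01 = 1.778.
For an uncompetitive inhibitor, both parameters are divided by α, giving Vmax/α and Km/α: Km,app = 6.02 µM, Vmax,app = 119 μmol·min⁻¹.
v = Vmax,app·[S]/(Km,app + [S]) = 119 × 25.5/(6.02 + 25.5) = 96.0 μmol·min⁻¹.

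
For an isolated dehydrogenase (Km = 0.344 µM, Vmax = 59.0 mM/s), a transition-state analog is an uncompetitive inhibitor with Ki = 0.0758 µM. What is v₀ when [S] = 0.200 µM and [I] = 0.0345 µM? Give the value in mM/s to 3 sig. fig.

18.6 mM/s

α = 1 + [I]/Ki = 1 + 0.0345/0.0758 = 1.455.
For an uncompetitive inhibitor, both parameters are divided by α, giving Vmax/α and Km/α: Km,app = 0.236 µM, Vmax,app = 40.5 mM/s.
v = Vmax,app·[S]/(Km,app + [S]) = 40.5 × 0.200/(0.236 + 0.200) = 18.6 mM/s.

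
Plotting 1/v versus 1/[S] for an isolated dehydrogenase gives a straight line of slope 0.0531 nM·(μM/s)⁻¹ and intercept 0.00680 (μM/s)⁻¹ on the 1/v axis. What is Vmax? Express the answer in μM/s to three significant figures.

The y-intercept of a Lineweaver–Burk plot equals 1/Vmax, so Vmax = 1/0.00680 = 147 μM/s.

147 μM/s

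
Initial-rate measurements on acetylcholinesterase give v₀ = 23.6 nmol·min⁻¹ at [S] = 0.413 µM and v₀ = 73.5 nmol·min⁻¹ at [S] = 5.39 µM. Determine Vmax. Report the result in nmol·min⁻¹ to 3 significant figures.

From v = Vmax[S]/(Km+[S]), each point gives Vmax = v(Km+[S])/[S].
Equating: 23.6(Km+0.413)/0.413 = 73.5(Km+5.39)/5.39.
57.14·Km + 23.6 = 13.64·Km + 73.5, so (57.14 − 13.64)·Km = 73.5 − 23.6.
Km = 49.90/43.51 = 1.15 µM; then Vmax = 23.6(1.15+0.413)/0.413 = 89.1 nmol·min⁻¹.

89.1 nmol·min⁻¹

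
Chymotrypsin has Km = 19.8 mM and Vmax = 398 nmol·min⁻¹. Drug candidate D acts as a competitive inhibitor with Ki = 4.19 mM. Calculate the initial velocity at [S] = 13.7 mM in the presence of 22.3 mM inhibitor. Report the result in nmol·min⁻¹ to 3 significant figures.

39.3 nmol·min⁻¹

α = 1 + [I]/Ki = 1 + 22.3/4.19 = 6.322.
For a competitive inhibitor, Vmax is unchanged and the apparent Km becomes α·Km: Km,app = 125 mM, Vmax,app = 398 nmol·min⁻¹.
v = Vmax,app·[S]/(Km,app + [S]) = 398 × 13.7/(125 + 13.7) = 39.3 nmol·min⁻¹.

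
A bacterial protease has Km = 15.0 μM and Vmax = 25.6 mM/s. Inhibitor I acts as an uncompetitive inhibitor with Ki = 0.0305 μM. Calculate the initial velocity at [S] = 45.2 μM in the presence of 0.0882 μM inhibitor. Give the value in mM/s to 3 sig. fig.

6.06 mM/s

With α = 1 + [I]/Ki = 1 + 0.0882/0.0305 = 3.892, the uncompetitive rate law is v = (Vmax/α)·[S] / (Km/α + [S]).
v = (25.6/3.892)×45.2 / (15.0/3.892 + 45.2) = 297.3/49.05 = 6.06 mM/s.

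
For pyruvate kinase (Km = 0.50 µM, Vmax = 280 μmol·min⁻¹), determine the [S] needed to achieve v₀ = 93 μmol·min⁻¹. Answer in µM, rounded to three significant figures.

0.249 µM

The required fractional saturation is v/Vmax = 93/280 = 0.3321.
Then [S]/(Km+[S]) = 0.3321 ⇒ [S] = 0.50 × 0.3321/(1 − 0.3321) = 0.249 µM.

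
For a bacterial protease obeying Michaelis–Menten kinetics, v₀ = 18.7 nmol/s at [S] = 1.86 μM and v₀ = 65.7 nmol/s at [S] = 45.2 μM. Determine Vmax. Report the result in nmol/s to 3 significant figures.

From v = Vmax[S]/(Km+[S]), each point gives Vmax = v(Km+[S])/[S].
Equating: 18.7(Km+1.86)/1.86 = 65.7(Km+45.2)/45.2.
10.05·Km + 18.7 = 1.454·Km + 65.7, so (10.05 − 1.454)·Km = 65.7 − 18.7.
Km = 47.00/8.600 = 5.46 μM; then Vmax = 18.7(5.46+1.86)/1.86 = 73.6 nmol/s.

73.6 nmol/s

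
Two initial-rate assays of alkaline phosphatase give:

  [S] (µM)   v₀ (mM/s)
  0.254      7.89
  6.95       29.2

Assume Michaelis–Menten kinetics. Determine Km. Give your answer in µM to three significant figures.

0.793 µM

From v = Vmax[S]/(Km+[S]), each point gives Vmax = v(Km+[S])/[S].
Equating: 7.89(Km+0.254)/0.254 = 29.2(Km+6.95)/6.95.
31.06·Km + 7.89 = 4.201·Km + 29.2, so (31.06 − 4.201)·Km = 29.2 − 7.89.
Km = 21.31/26.86 = 0.793 µM; then Vmax = 7.89(0.793+0.254)/0.254 = 32.5 mM/s.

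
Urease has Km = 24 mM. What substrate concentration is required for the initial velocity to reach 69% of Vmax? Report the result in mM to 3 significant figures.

v/Vmax = [S]/(Km+[S]) = 0.69, so [S] = Km·0.69/(1 − 0.69) = 24 × 2.226.
[S] = 53.4 mM.

53.4 mM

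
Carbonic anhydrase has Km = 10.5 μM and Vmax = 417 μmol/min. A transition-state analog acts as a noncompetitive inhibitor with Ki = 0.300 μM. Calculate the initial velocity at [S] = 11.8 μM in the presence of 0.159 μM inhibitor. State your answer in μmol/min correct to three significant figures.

144 μmol/min

With α = 1 + [I]/Ki = 1 + 0.159/0.300 = 1.530, the noncompetitive rate law is v = (Vmax/α)·[S] / (Km + [S]).
v = (417/1.530)×11.8 / (10.5 + 11.8) = 3216/22.30 = 144 μmol/min.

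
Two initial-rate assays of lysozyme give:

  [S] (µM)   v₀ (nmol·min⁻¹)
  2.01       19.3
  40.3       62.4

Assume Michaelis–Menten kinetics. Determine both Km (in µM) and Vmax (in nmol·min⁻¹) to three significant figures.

Km = 5.35 µM; Vmax = 70.7 nmol·min⁻¹

In reciprocal form, 1/v = (Km/Vmax)·(1/[S]) + 1/Vmax. The two points give (1/[S], 1/v) = (0.4975, 0.05181) and (0.02481, 0.01603).
Slope = (0.05181 − 0.01603)/(0.4975 − 0.02481) = 0.07571; intercept = 0.05181 − 0.07571×0.4975 = 0.01415.
Vmax = 1/intercept = 70.7 nmol·min⁻¹; Km = slope × Vmax = 0.07571 × 70.7 = 5.35 µM.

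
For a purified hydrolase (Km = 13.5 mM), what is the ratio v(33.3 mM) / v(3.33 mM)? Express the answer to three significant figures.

3.60

Since Vmax cancels, v₂/v₁ = [S]₂(Km+[S]₁) / [S]₁(Km+[S]₂).
= 33.3×(13.5+3.33) / (3.33×(13.5+33.3)) = 560.4/155.8 = 3.60.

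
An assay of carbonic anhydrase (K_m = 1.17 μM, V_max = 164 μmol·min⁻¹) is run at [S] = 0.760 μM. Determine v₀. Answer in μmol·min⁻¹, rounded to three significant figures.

[S]/(Km+[S]) = 0.760/1.930 = 0.3938, the fractional saturation.
v = 0.3938 × Vmax = 0.3938 × 164 = 64.6 μmol·min⁻¹.

64.6 μmol·min⁻¹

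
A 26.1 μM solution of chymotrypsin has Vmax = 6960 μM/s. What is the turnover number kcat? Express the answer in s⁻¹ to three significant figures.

kcat = Vmax/[E]total = 6960 μM/s / 26.1 μM = 267 s⁻¹.

267 s⁻¹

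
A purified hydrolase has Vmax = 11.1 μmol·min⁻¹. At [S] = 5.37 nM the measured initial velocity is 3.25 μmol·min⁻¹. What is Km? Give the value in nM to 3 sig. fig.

13.0 nM

v/Vmax = 3.25/11.1 = 0.2928 = [S]/(Km+[S]).
So Km + [S] = [S]/0.2928 = 18.34 nM, giving Km = 18.34 − 5.37 = 13.0 nM.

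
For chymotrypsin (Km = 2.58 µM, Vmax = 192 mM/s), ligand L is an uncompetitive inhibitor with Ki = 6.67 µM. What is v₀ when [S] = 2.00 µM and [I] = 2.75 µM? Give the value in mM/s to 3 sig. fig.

71.1 mM/s

With α = 1 + [I]/Ki = 1 + 2.75/6.67 = 1.412, the uncompetitive rate law is v = (Vmax/α)·[S] / (Km/α + [S]).
v = (192/1.412)×2.00 / (2.58/1.412 + 2.00) = 271.9/3.827 = 71.1 mM/s.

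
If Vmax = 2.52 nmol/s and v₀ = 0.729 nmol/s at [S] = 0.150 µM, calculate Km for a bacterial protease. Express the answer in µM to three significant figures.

From v = Vmax[S]/(Km+[S]), Km = [S](Vmax − v)/v.
Km = 0.150 × (2.52 − 0.729) / 0.729 = 0.2686/0.729 = 0.369 µM.

0.369 µM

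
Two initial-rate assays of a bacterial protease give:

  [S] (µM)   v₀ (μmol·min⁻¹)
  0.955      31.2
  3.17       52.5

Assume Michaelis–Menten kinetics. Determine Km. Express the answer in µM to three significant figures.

1.32 µM

In reciprocal form, 1/v = (Km/Vmax)·(1/[S]) + 1/Vmax. The two points give (1/[S], 1/v) = (1.047, 0.03205) and (0.3155, 0.01905).
Slope = (0.03205 − 0.01905)/(1.047 − 0.3155) = 0.01777; intercept = 0.03205 − 0.01777×1.047 = 0.01344.
Vmax = 1/intercept = 74.4 μmol·min⁻¹; Km = slope × Vmax = 0.01777 × 74.4 = 1.32 µM.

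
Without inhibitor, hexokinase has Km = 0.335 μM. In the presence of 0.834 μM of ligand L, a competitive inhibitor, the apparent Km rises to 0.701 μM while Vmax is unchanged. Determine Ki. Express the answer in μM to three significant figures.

0.763 μM

Competitive: Km,app = α·Km with α = 1 + [I]/Ki.
α = Km,app/Km = 0.701/0.335 = 2.093.
Since α = 1 + [I]/Ki, [I]/Ki = 2.093 − 1 = 1.093 and Ki = 0.834/1.093 = 0.763 μM.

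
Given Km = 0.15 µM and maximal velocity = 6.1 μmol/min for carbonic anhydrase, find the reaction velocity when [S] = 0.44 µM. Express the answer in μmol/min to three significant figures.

[S]/(Km+[S]) = 0.44/0.5900 = 0.7458, the fractional saturation.
v = 0.7458 × Vmax = 0.7458 × 6.1 = 4.55 μmol/min.

4.55 μmol/min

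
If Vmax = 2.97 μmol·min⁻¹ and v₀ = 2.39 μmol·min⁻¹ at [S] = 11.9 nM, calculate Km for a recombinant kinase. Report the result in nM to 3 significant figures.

2.89 nM

v/Vmax = 2.39/2.97 = 0.8047 = [S]/(Km+[S]).
So Km + [S] = [S]/0.8047 = 14.79 nM, giving Km = 14.79 − 11.9 = 2.89 nM.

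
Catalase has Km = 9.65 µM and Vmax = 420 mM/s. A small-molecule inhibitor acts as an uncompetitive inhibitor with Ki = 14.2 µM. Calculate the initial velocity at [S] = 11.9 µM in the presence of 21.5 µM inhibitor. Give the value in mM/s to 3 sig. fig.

126 mM/s

α = 1 + [I]/Ki = 1 + 21.5/14.2 = 2.514.
For an uncompetitive inhibitor, both parameters are divided by α, giving Vmax/α and Km/α: Km,app = 3.84 µM, Vmax,app = 167 mM/s.
v = Vmax,app·[S]/(Km,app + [S]) = 167 × 11.9/(3.84 + 11.9) = 126 mM/s.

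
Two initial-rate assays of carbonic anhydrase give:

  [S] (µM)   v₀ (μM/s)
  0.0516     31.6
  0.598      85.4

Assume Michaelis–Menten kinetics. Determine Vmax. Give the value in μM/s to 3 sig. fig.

102 μM/s

In reciprocal form, 1/v = (Km/Vmax)·(1/[S]) + 1/Vmax. The two points give (1/[S], 1/v) = (19.38, 0.03165) and (1.672, 0.01171).
Slope = (0.03165 − 0.01171)/(19.38 − 1.672) = 0.001126; intercept = 0.03165 − 0.001126×19.38 = 0.009827.
Vmax = 1/intercept = 102 μM/s; Km = slope × Vmax = 0.001126 × 102 = 0.115 µM.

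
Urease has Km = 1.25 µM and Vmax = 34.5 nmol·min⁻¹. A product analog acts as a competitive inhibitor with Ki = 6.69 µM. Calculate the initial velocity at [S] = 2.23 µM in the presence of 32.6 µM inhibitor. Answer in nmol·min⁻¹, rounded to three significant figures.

With α = 1 + [I]/Ki = 1 + 32.6/6.69 = 5.873, the competitive rate law is v = Vmax[S] / (αKm + [S]).
v = 34.5×2.23 / (5.873×1.25 + 2.23) = 76.94/9.571 = 8.04 nmol·min⁻¹.

8.04 nmol·min⁻¹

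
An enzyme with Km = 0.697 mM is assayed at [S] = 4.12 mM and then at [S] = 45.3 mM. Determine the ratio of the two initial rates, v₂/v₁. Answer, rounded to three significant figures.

The fractional saturations are [S]/(Km+[S]) = 4.12/4.817 = 0.8553 and 45.3/46.00 = 0.9848.
v₂/v₁ is just their ratio: 0.9848/0.8553 = 1.15.

1.15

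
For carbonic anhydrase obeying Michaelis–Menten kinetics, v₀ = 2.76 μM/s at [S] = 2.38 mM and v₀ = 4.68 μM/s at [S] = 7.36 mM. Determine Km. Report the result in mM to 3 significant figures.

From v = Vmax[S]/(Km+[S]), each point gives Vmax = v(Km+[S])/[S].
Equating: 2.76(Km+2.38)/2.38 = 4.68(Km+7.36)/7.36.
1.160·Km + 2.76 = 0.6359·Km + 4.68, so (1.160 − 0.6359)·Km = 4.68 − 2.76.
Km = 1.920/0.5238 = 3.67 mM; then Vmax = 2.76(3.67+2.38)/2.38 = 7.01 μM/s.

3.67 mM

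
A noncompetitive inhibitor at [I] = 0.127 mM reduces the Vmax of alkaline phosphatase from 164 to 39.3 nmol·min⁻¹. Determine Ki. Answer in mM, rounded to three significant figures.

0.0400 mM

Noncompetitive: Vmax,app = Vmax/α with α = 1 + [I]/Ki.
α = Vmax/Vmax,app = 164/39.3 = 4.173.
Ki = [I]/(α − 1) = 0.127/3.173 = 0.0400 mM.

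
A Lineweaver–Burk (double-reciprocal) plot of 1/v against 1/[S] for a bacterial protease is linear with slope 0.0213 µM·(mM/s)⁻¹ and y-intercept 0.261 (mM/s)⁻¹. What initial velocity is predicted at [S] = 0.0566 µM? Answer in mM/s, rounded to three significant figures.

1.57 mM/s

The y-intercept is 1/Vmax, so Vmax = 1/0.261 = 3.83 mM/s.
The slope is Km/Vmax, so Km = 0.0213 × 3.83 = 0.0816 µM.
Then v = 3.83 × 0.0566/(0.0816 + 0.0566) = 1.57 mM/s.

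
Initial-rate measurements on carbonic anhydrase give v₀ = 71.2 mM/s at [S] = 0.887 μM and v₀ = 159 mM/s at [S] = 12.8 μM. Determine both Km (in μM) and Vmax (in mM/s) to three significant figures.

Km = 1.29 μM; Vmax = 175 mM/s

From v = Vmax[S]/(Km+[S]), each point gives Vmax = v(Km+[S])/[S].
Equating: 71.2(Km+0.887)/0.887 = 159(Km+12.8)/12.8.
80.27·Km + 71.2 = 12.42·Km + 159, so (80.27 − 12.42)·Km = 159 − 71.2.
Km = 87.80/67.85 = 1.29 μM; then Vmax = 71.2(1.29+0.887)/0.887 = 175 mM/s.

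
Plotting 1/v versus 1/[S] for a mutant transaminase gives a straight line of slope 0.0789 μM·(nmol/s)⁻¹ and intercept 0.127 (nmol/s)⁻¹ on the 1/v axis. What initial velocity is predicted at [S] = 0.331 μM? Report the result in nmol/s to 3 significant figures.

2.74 nmol/s

The y-intercept is 1/Vmax, so Vmax = 1/0.127 = 7.87 nmol/s.
The slope is Km/Vmax, so Km = 0.0789 × 7.87 = 0.621 μM.
Then v = 7.87 × 0.331/(0.621 + 0.331) = 2.74 nmol/s.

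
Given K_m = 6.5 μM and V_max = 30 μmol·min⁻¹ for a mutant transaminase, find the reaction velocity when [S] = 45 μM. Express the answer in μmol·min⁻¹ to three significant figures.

26.2 μmol·min⁻¹

v = Vmax·[S]/(Km + [S]) = 30 × 45 / (6.5 + 45)
  = 1350 / 51.50 = 26.2 μmol·min⁻¹.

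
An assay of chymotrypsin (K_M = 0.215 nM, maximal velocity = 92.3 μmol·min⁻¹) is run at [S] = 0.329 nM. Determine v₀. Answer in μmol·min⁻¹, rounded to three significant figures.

[S]/(Km+[S]) = 0.329/0.5440 = 0.6048, the fractional saturation.
v = 0.6048 × Vmax = 0.6048 × 92.3 = 55.8 μmol·min⁻¹.

55.8 μmol·min⁻¹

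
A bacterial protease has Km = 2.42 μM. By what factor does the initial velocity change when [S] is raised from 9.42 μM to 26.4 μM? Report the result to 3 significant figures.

Since Vmax cancels, v₂/v₁ = [S]₂(Km+[S]₁) / [S]₁(Km+[S]₂).
= 26.4×(2.42+9.42) / (9.42×(2.42+26.4)) = 312.6/271.5 = 1.15.

1.15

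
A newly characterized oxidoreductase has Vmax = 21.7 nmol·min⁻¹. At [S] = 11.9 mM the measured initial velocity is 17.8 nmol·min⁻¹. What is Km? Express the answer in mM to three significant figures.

v/Vmax = 17.8/21.7 = 0.8203 = [S]/(Km+[S]).
So Km + [S] = [S]/0.8203 = 14.51 mM, giving Km = 14.51 − 11.9 = 2.61 mM.

2.61 mM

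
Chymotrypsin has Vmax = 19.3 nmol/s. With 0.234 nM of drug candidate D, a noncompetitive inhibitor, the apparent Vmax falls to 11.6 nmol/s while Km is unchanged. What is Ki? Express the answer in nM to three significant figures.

0.353 nM

Noncompetitive: Vmax,app = Vmax/α with α = 1 + [I]/Ki.
α = Vmax/Vmax,app = 19.3/11.6 = 1.664.
Since α = 1 + [I]/Ki, [I]/Ki = 1.664 − 1 = 0.6638 and Ki = 0.234/0.6638 = 0.353 nM.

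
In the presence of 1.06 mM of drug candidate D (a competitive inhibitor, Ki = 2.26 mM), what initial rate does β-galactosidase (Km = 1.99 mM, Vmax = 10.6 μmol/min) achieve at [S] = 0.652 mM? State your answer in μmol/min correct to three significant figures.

1.93 μmol/min

With α = 1 + [I]/Ki = 1 + 1.06/2.26 = 1.469, the competitive rate law is v = Vmax[S] / (αKm + [S]).
v = 10.6×0.652 / (1.469×1.99 + 0.652) = 6.911/3.575 = 1.93 μmol/min.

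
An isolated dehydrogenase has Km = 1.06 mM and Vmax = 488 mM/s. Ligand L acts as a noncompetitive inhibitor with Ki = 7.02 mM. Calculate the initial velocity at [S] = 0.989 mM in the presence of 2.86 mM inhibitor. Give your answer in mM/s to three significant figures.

α = 1 + [I]/Ki = 1 + 2.86/7.02 = 1.407.
For a noncompetitive inhibitor, Vmax is reduced to Vmax/α while Km is unchanged: Km,app = 1.06 mM, Vmax,app = 347 mM/s.
v = Vmax,app·[S]/(Km,app + [S]) = 347 × 0.989/(1.06 + 0.989) = 167 mM/s.

167 mM/s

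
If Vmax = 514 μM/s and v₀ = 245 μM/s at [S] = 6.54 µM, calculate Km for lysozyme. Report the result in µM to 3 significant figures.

From v = Vmax[S]/(Km+[S]), Km = [S](Vmax − v)/v.
Km = 6.54 × (514 − 245) / 245 = 1759/245 = 7.18 µM.

7.18 µM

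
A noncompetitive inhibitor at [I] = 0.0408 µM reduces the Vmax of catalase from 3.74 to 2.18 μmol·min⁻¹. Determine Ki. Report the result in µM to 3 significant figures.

0.0570 µM

Noncompetitive: Vmax,app = Vmax/α with α = 1 + [I]/Ki.
α = Vmax/Vmax,app = 3.74/2.18 = 1.716.
Since α = 1 + [I]/Ki, [I]/Ki = 1.716 − 1 = 0.7156 and Ki = 0.0408/0.7156 = 0.0570 µM.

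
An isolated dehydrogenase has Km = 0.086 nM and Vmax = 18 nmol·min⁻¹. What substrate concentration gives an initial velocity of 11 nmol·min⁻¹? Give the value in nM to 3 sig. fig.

0.135 nM

The required fractional saturation is v/Vmax = 11/18 = 0.6111.
Then [S]/(Km+[S]) = 0.6111 ⇒ [S] = 0.086 × 0.6111/(1 − 0.6111) = 0.135 nM.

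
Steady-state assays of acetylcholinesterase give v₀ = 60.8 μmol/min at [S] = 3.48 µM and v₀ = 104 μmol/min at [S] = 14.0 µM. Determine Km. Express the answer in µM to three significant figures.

4.30 µM

In reciprocal form, 1/v = (Km/Vmax)·(1/[S]) + 1/Vmax. The two points give (1/[S], 1/v) = (0.2874, 0.01645) and (0.07143, 0.009615).
Slope = (0.01645 − 0.009615)/(0.2874 − 0.07143) = 0.03164; intercept = 0.01645 − 0.03164×0.2874 = 0.007355.
Vmax = 1/intercept = 136 μmol/min; Km = slope × Vmax = 0.03164 × 136 = 4.30 µM.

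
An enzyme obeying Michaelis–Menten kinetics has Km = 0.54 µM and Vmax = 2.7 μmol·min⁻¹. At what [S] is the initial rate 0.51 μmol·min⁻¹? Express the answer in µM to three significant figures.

The required fractional saturation is v/Vmax = 0.51/2.7 = 0.1889.
Then [S]/(Km+[S]) = 0.1889 ⇒ [S] = 0.54 × 0.1889/(1 − 0.1889) = 0.126 µM.

0.126 µM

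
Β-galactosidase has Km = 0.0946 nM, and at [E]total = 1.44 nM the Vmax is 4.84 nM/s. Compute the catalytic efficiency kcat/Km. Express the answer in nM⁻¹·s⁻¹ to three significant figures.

kcat = Vmax/[E]total = 4.84/1.44 = 3.36 s⁻¹.
kcat/Km = 3.36/0.0946 = 35.5 nM⁻¹·s⁻¹.

35.5 nM⁻¹·s⁻¹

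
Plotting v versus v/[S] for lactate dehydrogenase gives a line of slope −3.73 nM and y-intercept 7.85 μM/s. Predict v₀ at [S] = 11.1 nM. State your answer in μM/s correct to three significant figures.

In the Eadie–Hofstee form v = Vmax − Km·(v/[S]), the slope is −Km and the intercept is Vmax, so Km = 3.73 nM and Vmax = 7.85 μM/s.
v = 7.85 × 11.1/(3.73 + 11.1) = 5.88 μM/s.

5.88 μM/s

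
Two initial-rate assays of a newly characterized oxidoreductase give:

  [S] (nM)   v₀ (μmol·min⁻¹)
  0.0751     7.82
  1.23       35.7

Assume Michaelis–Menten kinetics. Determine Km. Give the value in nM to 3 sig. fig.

0.371 nM

From v = Vmax[S]/(Km+[S]), each point gives Vmax = v(Km+[S])/[S].
Equating: 7.82(Km+0.0751)/0.0751 = 35.7(Km+1.23)/1.23.
104.1·Km + 7.82 = 29.02·Km + 35.7, so (104.1 − 29.02)·Km = 35.7 − 7.82.
Km = 27.88/75.10 = 0.371 nM; then Vmax = 7.82(0.371+0.0751)/0.0751 = 46.5 μmol·min⁻¹.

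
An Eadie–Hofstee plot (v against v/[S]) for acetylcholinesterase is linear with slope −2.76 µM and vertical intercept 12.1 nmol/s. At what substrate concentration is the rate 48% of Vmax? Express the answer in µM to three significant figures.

2.55 µM

The Eadie–Hofstee slope gives Km = 2.76 µM (slope = −Km).
v/Vmax = [S]/(Km+[S]) = 0.48 ⇒ [S] = Km·0.48/(1−0.48) = 2.76 × 0.9231 = 2.55 µM.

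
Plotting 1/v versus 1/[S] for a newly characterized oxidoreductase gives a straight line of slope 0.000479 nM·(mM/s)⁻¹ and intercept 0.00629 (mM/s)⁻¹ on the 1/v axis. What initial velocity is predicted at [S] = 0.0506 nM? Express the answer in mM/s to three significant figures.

The y-intercept is 1/Vmax, so Vmax = 1/0.00629 = 159 mM/s.
The slope is Km/Vmax, so Km = 0.000479 × 159 = 0.0762 nM.
Then v = 159 × 0.0506/(0.0762 + 0.0506) = 63.5 mM/s.

63.5 mM/s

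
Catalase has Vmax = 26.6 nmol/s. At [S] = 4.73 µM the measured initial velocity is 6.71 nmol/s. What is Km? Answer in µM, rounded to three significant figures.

From v = Vmax[S]/(Km+[S]), Km = [S](Vmax − v)/v.
Km = 4.73 × (26.6 − 6.71) / 6.71 = 94.08/6.71 = 14.0 µM.

14.0 µM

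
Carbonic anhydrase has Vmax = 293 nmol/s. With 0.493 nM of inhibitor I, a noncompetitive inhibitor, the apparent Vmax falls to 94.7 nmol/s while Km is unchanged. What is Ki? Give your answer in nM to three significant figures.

Noncompetitive: Vmax,app = Vmax/α with α = 1 + [I]/Ki.
α = Vmax/Vmax,app = 293/94.7 = 3.094.
Ki = [I]/(α − 1) = 0.493/2.094 = 0.235 nM.

0.235 nM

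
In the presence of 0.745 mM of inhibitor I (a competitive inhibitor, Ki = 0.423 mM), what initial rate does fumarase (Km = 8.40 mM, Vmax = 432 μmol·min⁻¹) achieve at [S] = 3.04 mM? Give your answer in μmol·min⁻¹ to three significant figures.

α = 1 + [I]/Ki = 1 + 0.745/0.423 = 2.761.
For a competitive inhibitor, Vmax is unchanged and the apparent Km becomes α·Km: Km,app = 23.2 mM, Vmax,app = 432 μmol·min⁻¹.
v = Vmax,app·[S]/(Km,app + [S]) = 432 × 3.04/(23.2 + 3.04) = 50.1 μmol·min⁻¹.

50.1 μmol·min⁻¹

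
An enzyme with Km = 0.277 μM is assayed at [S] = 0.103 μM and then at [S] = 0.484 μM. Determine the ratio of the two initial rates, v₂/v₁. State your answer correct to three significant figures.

The fractional saturations are [S]/(Km+[S]) = 0.103/0.3800 = 0.2711 and 0.484/0.7610 = 0.6360.
v₂/v₁ is just their ratio: 0.6360/0.2711 = 2.35.

2.35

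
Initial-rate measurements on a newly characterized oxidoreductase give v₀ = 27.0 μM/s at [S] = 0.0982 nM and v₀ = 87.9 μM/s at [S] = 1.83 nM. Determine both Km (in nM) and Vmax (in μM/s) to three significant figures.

Km = 0.268 nM; Vmax = 101 μM/s

From v = Vmax[S]/(Km+[S]), each point gives Vmax = v(Km+[S])/[S].
Equating: 27.0(Km+0.0982)/0.0982 = 87.9(Km+1.83)/1.83.
274.9·Km + 27.0 = 48.03·Km + 87.9, so (274.9 − 48.03)·Km = 87.9 − 27.0.
Km = 60.90/226.9 = 0.268 nM; then Vmax = 27.0(0.268+0.0982)/0.0982 = 101 μM/s.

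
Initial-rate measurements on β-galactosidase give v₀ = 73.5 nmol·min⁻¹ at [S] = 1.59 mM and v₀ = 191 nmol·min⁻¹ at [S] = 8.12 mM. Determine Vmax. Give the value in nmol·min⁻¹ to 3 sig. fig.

From v = Vmax[S]/(Km+[S]), each point gives Vmax = v(Km+[S])/[S].
Equating: 73.5(Km+1.59)/1.59 = 191(Km+8.12)/8.12.
46.23·Km + 73.5 = 23.52·Km + 191, so (46.23 − 23.52)·Km = 191 − 73.5.
Km = 117.5/22.70 = 5.18 mM; then Vmax = 73.5(5.18+1.59)/1.59 = 313 nmol·min⁻¹.

313 nmol·min⁻¹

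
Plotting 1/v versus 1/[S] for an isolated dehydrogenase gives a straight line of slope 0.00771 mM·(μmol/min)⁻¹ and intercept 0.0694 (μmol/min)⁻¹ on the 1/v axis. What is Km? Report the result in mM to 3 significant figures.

y-intercept = 1/Vmax ⇒ Vmax = 14.4 μmol/min; slope = Km/Vmax ⇒ Km = slope × Vmax.
Km = 0.00771 × 14.4 = 0.111 mM.

0.111 mM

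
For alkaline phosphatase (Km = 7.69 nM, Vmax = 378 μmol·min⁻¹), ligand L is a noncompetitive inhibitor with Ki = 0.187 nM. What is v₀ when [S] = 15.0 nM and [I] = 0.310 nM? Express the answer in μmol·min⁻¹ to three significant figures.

α = 1 + [I]/Ki = 1 + 0.310/0.187 = 2.658.
For a noncompetitive inhibitor, Vmax is reduced to Vmax/α while Km is unchanged: Km,app = 7.69 nM, Vmax,app = 142 μmol·min⁻¹.
v = Vmax,app·[S]/(Km,app + [S]) = 142 × 15.0/(7.69 + 15.0) = 94.0 μmol·min⁻¹.

94.0 μmol·min⁻¹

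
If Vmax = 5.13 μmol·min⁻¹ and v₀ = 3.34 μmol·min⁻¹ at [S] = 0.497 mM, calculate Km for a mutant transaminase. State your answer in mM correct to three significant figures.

v/Vmax = 3.34/5.13 = 0.6511 = [S]/(Km+[S]).
So Km + [S] = [S]/0.6511 = 0.7634 mM, giving Km = 0.7634 − 0.497 = 0.266 mM.

0.266 mM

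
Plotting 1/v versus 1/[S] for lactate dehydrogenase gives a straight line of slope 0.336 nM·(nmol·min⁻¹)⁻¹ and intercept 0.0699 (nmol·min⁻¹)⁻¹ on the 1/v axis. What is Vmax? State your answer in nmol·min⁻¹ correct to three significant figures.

14.3 nmol·min⁻¹

The y-intercept of a Lineweaver–Burk plot equals 1/Vmax, so Vmax = 1/0.0699 = 14.3 nmol·min⁻¹.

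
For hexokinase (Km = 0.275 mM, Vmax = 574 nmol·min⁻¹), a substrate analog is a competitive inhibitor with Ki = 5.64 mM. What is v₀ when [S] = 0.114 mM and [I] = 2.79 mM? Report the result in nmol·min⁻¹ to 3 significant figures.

α = 1 + [I]/Ki = 1 + 2.79/5.64 = 1.495.
For a competitive inhibitor, Vmax is unchanged and the apparent Km becomes α·Km: Km,app = 0.411 mM, Vmax,app = 574 nmol·min⁻¹.
v = Vmax,app·[S]/(Km,app + [S]) = 574 × 0.114/(0.411 + 0.114) = 125 nmol·min⁻¹.

125 nmol·min⁻¹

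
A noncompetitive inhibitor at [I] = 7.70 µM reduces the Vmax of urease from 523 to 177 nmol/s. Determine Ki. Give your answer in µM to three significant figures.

Noncompetitive: Vmax,app = Vmax/α with α = 1 + [I]/Ki.
α = Vmax/Vmax,app = 523/177 = 2.955.
Ki = [I]/(α − 1) = 7.70/1.955 = 3.94 µM.

3.94 µM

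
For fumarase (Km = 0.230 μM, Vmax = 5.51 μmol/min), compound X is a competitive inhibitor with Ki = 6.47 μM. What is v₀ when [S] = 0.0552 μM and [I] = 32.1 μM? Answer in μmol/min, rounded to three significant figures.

α = 1 + [I]/Ki = 1 + 32.1/6.47 = 5.961.
For a competitive inhibitor, Vmax is unchanged and the apparent Km becomes α·Km: Km,app = 1.37 μM, Vmax,app = 5.51 μmol/min.
v = Vmax,app·[S]/(Km,app + [S]) = 5.51 × 0.0552/(1.37 + 0.0552) = 0.213 μmol/min.

0.213 μmol/min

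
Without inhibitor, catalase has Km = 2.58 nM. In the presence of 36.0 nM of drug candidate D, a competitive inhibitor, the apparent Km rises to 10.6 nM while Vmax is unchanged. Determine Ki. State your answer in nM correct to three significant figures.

Competitive: Km,app = α·Km with α = 1 + [I]/Ki.
α = Km,app/Km = 10.6/2.58 = 4.109.
Ki = [I]/(α − 1) = 36.0/3.109 = 11.6 nM.

11.6 nM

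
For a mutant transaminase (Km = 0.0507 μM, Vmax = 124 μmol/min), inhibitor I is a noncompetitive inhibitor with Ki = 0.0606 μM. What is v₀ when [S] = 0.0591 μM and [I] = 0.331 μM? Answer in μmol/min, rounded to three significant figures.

10.3 μmol/min

With α = 1 + [I]/Ki = 1 + 0.331/0.0606 = 6.462, the noncompetitive rate law is v = (Vmax/α)·[S] / (Km + [S]).
v = (124/6.462)×0.0591 / (0.0507 + 0.0591) = 1.134/0.1098 = 10.3 μmol/min.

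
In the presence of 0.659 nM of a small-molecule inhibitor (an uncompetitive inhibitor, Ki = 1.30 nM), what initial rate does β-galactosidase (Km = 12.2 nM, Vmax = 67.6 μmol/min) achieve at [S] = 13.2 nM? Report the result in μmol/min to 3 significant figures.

With α = 1 + [I]/Ki = 1 + 0.659/1.30 = 1.507, the uncompetitive rate law is v = (Vmax/α)·[S] / (Km/α + [S]).
v = (67.6/1.507)×13.2 / (12.2/1.507 + 13.2) = 592.1/21.30 = 27.8 μmol/min.

27.8 μmol/min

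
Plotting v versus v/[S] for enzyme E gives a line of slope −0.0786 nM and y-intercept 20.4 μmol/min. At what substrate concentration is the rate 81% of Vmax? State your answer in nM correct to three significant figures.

The Eadie–Hofstee slope gives Km = 0.0786 nM (slope = −Km).
v/Vmax = [S]/(Km+[S]) = 0.81 ⇒ [S] = Km·0.81/(1−0.81) = 0.0786 × 4.263 = 0.335 nM.

0.335 nM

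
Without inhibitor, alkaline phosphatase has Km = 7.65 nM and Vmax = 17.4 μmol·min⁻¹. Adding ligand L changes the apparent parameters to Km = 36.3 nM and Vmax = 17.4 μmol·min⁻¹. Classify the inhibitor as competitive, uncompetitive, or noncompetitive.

Km increases (7.65 → 36.3 nM) while Vmax is unchanged — the hallmark of competitive inhibition.

competitive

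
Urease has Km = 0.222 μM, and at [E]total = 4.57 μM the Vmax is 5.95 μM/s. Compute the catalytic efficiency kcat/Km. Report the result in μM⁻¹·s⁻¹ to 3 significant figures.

5.86 μM⁻¹·s⁻¹

kcat = Vmax/[E]total = 5.95/4.57 = 1.30 s⁻¹.
kcat/Km = 1.30/0.222 = 5.86 μM⁻¹·s⁻¹.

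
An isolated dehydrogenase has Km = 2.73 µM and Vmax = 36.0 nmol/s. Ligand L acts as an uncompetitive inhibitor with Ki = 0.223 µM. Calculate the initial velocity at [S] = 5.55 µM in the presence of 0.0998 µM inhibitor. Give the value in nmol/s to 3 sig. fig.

18.6 nmol/s

α = 1 + [I]/Ki = 1 + 0.0998/0.223 = 1.448.
For an uncompetitive inhibitor, both parameters are divided by α, giving Vmax/α and Km/α: Km,app = 1.89 µM, Vmax,app = 24.9 nmol/s.
v = Vmax,app·[S]/(Km,app + [S]) = 24.9 × 5.55/(1.89 + 5.55) = 18.6 nmol/s.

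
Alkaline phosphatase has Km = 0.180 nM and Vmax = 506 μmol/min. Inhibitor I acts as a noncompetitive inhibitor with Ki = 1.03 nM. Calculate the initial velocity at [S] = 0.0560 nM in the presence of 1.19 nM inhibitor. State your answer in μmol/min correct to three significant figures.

With α = 1 + [I]/Ki = 1 + 1.19/1.03 = 2.155, the noncompetitive rate law is v = (Vmax/α)·[S] / (Km + [S]).
v = (506/2.155)×0.0560 / (0.180 + 0.0560) = 13.15/0.2360 = 55.7 μmol/min.

55.7 μmol/min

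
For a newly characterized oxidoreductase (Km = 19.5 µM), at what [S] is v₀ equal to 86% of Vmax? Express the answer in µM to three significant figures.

v/Vmax = [S]/(Km+[S]) = 0.86, so [S] = Km·0.86/(1 − 0.86) = 19.5 × 6.143.
[S] = 120 µM.

120 µM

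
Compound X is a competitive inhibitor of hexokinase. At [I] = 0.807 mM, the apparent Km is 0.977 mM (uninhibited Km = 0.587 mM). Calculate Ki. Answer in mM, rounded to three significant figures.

Competitive: Km,app = α·Km with α = 1 + [I]/Ki.
α = Km,app/Km = 0.977/0.587 = 1.664.
Ki = [I]/(α − 1) = 0.807/0.6644 = 1.21 mM.

1.21 mM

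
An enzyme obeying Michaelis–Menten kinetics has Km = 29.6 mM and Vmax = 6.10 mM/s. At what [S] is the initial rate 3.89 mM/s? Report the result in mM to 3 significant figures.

52.1 mM

Rearranging v = Vmax[S]/(Km+[S]) gives [S] = Km·v/(Vmax − v).
[S] = 29.6 × 3.89 / (6.10 − 3.89) = 115.1/2.210 = 52.1 mM.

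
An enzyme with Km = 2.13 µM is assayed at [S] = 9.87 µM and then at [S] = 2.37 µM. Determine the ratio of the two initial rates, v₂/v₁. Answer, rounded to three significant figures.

0.640

The fractional saturations are [S]/(Km+[S]) = 9.87/12.00 = 0.8225 and 2.37/4.500 = 0.5267.
v₂/v₁ is just their ratio: 0.5267/0.8225 = 0.640.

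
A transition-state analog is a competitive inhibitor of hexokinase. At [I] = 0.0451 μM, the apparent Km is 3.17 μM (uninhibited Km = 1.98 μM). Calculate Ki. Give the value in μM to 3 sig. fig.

0.0750 μM

Competitive: Km,app = α·Km with α = 1 + [I]/Ki.
α = Km,app/Km = 3.17/1.98 = 1.601.
Ki = [I]/(α − 1) = 0.0451/0.6010 = 0.0750 μM.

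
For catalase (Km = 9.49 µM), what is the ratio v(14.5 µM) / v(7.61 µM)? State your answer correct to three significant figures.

Since Vmax cancels, v₂/v₁ = [S]₂(Km+[S]₁) / [S]₁(Km+[S]₂).
= 14.5×(9.49+7.61) / (7.61×(9.49+14.5)) = 248.0/182.6 = 1.36.

1.36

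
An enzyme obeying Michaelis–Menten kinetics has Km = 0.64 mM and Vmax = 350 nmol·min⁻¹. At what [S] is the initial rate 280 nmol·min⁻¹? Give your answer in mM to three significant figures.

Rearranging v = Vmax[S]/(Km+[S]) gives [S] = Km·v/(Vmax − v).
[S] = 0.64 × 280 / (350 − 280) = 179.2/70.00 = 2.56 mM.

2.56 mM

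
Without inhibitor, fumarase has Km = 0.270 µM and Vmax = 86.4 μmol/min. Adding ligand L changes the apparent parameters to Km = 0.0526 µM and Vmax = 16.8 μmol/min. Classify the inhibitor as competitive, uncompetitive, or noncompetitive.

uncompetitive

Both Km and Vmax decrease by the same factor (~5.13-fold) — characteristic of uncompetitive inhibition.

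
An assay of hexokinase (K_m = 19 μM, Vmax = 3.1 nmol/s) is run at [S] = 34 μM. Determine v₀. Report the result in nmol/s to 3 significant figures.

v = Vmax·[S]/(Km + [S]) = 3.1 × 34 / (19 + 34)
  = 105.4 / 53.00 = 1.99 nmol/s.

1.99 nmol/s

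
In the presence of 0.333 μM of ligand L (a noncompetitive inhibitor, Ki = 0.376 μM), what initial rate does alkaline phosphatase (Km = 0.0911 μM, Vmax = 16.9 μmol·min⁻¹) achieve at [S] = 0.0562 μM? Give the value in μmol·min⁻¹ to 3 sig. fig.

With α = 1 + [I]/Ki = 1 + 0.333/0.376 = 1.886, the noncompetitive rate law is v = (Vmax/α)·[S] / (Km + [S]).
v = (16.9/1.886)×0.0562 / (0.0911 + 0.0562) = 0.5037/0.1473 = 3.42 μmol·min⁻¹.

3.42 μmol·min⁻¹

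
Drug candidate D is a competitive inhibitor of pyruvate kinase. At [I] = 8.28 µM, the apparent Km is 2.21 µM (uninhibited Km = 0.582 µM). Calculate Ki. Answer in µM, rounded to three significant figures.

Competitive: Km,app = α·Km with α = 1 + [I]/Ki.
α = Km,app/Km = 2.21/0.582 = 3.797.
Ki = [I]/(α − 1) = 8.28/2.797 = 2.96 µM.

2.96 µM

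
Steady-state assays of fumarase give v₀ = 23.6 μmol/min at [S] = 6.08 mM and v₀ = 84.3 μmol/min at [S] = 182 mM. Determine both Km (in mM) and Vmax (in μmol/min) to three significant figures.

Km = 17.8 mM; Vmax = 92.5 μmol/min

From v = Vmax[S]/(Km+[S]), each point gives Vmax = v(Km+[S])/[S].
Equating: 23.6(Km+6.08)/6.08 = 84.3(Km+182)/182.
3.882·Km + 23.6 = 0.4632·Km + 84.3, so (3.882 − 0.4632)·Km = 84.3 − 23.6.
Km = 60.70/3.418 = 17.8 mM; then Vmax = 23.6(17.8+6.08)/6.08 = 92.5 μmol/min.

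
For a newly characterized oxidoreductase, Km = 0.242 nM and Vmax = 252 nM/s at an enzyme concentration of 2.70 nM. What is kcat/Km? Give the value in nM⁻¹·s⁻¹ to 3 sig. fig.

kcat = Vmax/[E]total = 252/2.70 = 93.3 s⁻¹.
kcat/Km = 93.3/0.242 = 386 nM⁻¹·s⁻¹.

386 nM⁻¹·s⁻¹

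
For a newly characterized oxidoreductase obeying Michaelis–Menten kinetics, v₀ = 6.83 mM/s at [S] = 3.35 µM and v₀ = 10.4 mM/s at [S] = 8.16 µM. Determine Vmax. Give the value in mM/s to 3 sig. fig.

In reciprocal form, 1/v = (Km/Vmax)·(1/[S]) + 1/Vmax. The two points give (1/[S], 1/v) = (0.2985, 0.1464) and (0.1225, 0.09615).
Slope = (0.1464 − 0.09615)/(0.2985 − 0.1225) = 0.2856; intercept = 0.1464 − 0.2856×0.2985 = 0.06115.
Vmax = 1/intercept = 16.4 mM/s; Km = slope × Vmax = 0.2856 × 16.4 = 4.67 µM.

16.4 mM/s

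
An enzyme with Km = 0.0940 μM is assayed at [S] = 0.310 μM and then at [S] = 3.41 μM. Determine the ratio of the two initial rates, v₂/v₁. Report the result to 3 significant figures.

1.27

The fractional saturations are [S]/(Km+[S]) = 0.310/0.4040 = 0.7673 and 3.41/3.504 = 0.9732.
v₂/v₁ is just their ratio: 0.9732/0.7673 = 1.27.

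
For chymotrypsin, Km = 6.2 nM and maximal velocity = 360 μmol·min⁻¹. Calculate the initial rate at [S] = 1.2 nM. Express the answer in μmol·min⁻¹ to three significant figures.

58.4 μmol·min⁻¹

[S]/(Km+[S]) = 1.2/7.400 = 0.1622, the fractional saturation.
v = 0.1622 × Vmax = 0.1622 × 360 = 58.4 μmol·min⁻¹.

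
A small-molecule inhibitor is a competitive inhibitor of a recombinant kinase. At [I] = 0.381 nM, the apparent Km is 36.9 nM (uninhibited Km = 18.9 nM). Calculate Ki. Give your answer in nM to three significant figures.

Competitive: Km,app = α·Km with α = 1 + [I]/Ki.
α = Km,app/Km = 36.9/18.9 = 1.952.
Since α = 1 + [I]/Ki, [I]/Ki = 1.952 − 1 = 0.9524 and Ki = 0.381/0.9524 = 0.400 nM.

0.400 nM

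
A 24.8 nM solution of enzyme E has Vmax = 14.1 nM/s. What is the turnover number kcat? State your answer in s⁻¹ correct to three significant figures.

0.569 s⁻¹

kcat = Vmax/[E]total = 14.1 nM/s / 24.8 nM = 0.569 s⁻¹.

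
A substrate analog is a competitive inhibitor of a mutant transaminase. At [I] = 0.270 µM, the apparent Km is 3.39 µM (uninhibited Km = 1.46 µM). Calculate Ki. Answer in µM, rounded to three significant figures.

0.204 µM

Competitive: Km,app = α·Km with α = 1 + [I]/Ki.
α = Km,app/Km = 3.39/1.46 = 2.322.
Since α = 1 + [I]/Ki, [I]/Ki = 2.322 − 1 = 1.322 and Ki = 0.270/1.322 = 0.204 µM.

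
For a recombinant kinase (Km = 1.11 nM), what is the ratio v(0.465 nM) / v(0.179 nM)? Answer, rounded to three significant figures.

Since Vmax cancels, v₂/v₁ = [S]₂(Km+[S]₁) / [S]₁(Km+[S]₂).
= 0.465×(1.11+0.179) / (0.179×(1.11+0.465)) = 0.5994/0.2819 = 2.13.

2.13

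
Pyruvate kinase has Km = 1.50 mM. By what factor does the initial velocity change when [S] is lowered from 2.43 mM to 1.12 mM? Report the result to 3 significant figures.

Since Vmax cancels, v₂/v₁ = [S]₂(Km+[S]₁) / [S]₁(Km+[S]₂).
= 1.12×(1.50+2.43) / (2.43×(1.50+1.12)) = 4.402/6.367 = 0.691.

0.691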